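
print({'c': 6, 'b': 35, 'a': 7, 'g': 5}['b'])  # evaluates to 35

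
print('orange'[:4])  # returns oran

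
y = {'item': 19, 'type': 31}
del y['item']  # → {'type': 31}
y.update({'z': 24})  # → {'type': 31, 'z': 24}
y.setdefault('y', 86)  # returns 86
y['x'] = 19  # {'type': 31, 'z': 24, 'y': 86, 'x': 19}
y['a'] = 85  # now {'type': 31, 'z': 24, 'y': 86, 'x': 19, 'a': 85}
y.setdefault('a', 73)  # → 85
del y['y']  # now {'type': 31, 'z': 24, 'x': 19, 'a': 85}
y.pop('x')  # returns 19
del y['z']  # {'type': 31, 'a': 85}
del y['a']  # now {'type': 31}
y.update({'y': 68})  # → {'type': 31, 'y': 68}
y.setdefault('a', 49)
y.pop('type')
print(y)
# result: {'y': 68, 'a': 49}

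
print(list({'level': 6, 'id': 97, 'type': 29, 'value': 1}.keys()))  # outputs ['level', 'id', 'type', 'value']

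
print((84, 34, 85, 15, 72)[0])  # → 84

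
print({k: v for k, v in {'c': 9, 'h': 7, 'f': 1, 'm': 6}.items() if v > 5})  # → {'c': 9, 'h': 7, 'm': 6}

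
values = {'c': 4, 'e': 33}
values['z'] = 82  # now {'c': 4, 'e': 33, 'z': 82}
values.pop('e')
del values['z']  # {'c': 4}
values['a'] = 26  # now {'c': 4, 'a': 26}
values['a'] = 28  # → {'c': 4, 'a': 28}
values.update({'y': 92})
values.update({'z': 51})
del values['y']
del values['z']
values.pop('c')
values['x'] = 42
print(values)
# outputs {'a': 28, 'x': 42}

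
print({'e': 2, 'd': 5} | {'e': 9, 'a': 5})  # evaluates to {'e': 9, 'd': 5, 'a': 5}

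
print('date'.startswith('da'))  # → True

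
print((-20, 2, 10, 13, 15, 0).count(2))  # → 1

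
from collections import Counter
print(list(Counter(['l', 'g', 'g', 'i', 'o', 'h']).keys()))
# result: ['l', 'g', 'i', 'o', 'h']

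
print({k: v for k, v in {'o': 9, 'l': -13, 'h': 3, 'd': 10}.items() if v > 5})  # {'o': 9, 'd': 10}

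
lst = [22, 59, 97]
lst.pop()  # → 97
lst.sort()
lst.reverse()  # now [59, 22]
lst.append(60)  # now [59, 22, 60]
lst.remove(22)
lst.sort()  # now [59, 60]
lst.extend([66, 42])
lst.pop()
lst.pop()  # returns 66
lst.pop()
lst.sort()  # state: [59]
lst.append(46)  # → [59, 46]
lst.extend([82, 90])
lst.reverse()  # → [90, 82, 46, 59]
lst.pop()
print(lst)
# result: [90, 82, 46]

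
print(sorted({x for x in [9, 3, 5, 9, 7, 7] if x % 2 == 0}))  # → []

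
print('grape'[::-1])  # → eparg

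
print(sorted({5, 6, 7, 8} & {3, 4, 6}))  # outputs [6]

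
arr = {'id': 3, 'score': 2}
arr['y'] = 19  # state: {'id': 3, 'score': 2, 'y': 19}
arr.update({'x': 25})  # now {'id': 3, 'score': 2, 'y': 19, 'x': 25}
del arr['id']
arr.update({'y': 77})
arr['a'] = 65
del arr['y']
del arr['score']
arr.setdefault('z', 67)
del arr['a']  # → {'x': 25, 'z': 67}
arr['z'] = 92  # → {'x': 25, 'z': 92}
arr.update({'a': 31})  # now {'x': 25, 'z': 92, 'a': 31}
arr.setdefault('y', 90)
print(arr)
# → {'x': 25, 'z': 92, 'a': 31, 'y': 90}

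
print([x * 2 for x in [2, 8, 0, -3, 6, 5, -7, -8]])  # [4, 16, 0, -6, 12, 10, -14, -16]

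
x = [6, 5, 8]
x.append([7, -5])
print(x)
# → [6, 5, 8, [7, -5]]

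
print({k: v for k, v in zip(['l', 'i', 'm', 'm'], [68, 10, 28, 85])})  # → {'l': 68, 'i': 10, 'm': 85}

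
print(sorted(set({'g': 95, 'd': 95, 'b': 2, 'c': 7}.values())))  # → [2, 7, 95]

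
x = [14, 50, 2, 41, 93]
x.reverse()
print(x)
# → [93, 41, 2, 50, 14]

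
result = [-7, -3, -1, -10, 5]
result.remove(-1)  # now [-7, -3, -10, 5]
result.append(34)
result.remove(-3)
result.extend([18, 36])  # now [-7, -10, 5, 34, 18, 36]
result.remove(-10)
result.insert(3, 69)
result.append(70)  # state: [-7, 5, 34, 69, 18, 36, 70]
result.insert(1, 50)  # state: [-7, 50, 5, 34, 69, 18, 36, 70]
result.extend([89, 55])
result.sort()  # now [-7, 5, 18, 34, 36, 50, 55, 69, 70, 89]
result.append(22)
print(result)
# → [-7, 5, 18, 34, 36, 50, 55, 69, 70, 89, 22]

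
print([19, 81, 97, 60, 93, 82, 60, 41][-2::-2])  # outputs [60, 93, 97, 19]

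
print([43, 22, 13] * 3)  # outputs [43, 22, 13, 43, 22, 13, 43, 22, 13]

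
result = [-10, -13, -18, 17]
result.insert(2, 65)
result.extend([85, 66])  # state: [-10, -13, 65, -18, 17, 85, 66]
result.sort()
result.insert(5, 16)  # [-18, -13, -10, 17, 65, 16, 66, 85]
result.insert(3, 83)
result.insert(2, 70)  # [-18, -13, 70, -10, 83, 17, 65, 16, 66, 85]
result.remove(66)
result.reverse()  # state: [85, 16, 65, 17, 83, -10, 70, -13, -18]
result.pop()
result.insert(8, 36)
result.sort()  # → [-13, -10, 16, 17, 36, 65, 70, 83, 85]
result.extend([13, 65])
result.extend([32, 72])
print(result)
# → [-13, -10, 16, 17, 36, 65, 70, 83, 85, 13, 65, 32, 72]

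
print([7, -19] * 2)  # [7, -19, 7, -19]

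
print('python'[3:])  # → hon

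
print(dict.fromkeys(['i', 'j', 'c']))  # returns {'i': None, 'j': None, 'c': None}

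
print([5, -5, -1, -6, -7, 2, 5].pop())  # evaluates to 5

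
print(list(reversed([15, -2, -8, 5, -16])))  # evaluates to [-16, 5, -8, -2, 15]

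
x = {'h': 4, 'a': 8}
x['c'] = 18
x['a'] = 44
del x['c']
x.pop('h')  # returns 4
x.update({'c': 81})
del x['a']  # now {'c': 81}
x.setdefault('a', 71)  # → 71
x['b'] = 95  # {'c': 81, 'a': 71, 'b': 95}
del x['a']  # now {'c': 81, 'b': 95}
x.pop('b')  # 95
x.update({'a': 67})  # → {'c': 81, 'a': 67}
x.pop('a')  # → 67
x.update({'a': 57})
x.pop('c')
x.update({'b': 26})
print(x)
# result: {'a': 57, 'b': 26}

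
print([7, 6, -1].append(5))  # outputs None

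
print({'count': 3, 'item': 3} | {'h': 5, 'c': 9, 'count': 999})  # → {'count': 999, 'item': 3, 'h': 5, 'c': 9}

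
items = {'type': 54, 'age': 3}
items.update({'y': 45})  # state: {'type': 54, 'age': 3, 'y': 45}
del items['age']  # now {'type': 54, 'y': 45}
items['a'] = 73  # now {'type': 54, 'y': 45, 'a': 73}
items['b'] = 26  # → {'type': 54, 'y': 45, 'a': 73, 'b': 26}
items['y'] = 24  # {'type': 54, 'y': 24, 'a': 73, 'b': 26}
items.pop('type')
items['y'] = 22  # {'y': 22, 'a': 73, 'b': 26}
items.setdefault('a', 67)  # 73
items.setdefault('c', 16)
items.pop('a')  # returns 73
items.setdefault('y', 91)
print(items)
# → {'y': 22, 'b': 26, 'c': 16}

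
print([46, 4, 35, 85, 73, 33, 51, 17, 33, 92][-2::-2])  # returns [33, 51, 73, 35, 46]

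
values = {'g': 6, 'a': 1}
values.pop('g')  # 6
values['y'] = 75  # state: {'a': 1, 'y': 75}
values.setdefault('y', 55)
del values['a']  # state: {'y': 75}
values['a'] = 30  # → {'y': 75, 'a': 30}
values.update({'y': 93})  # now {'y': 93, 'a': 30}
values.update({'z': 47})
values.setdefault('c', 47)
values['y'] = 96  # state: {'y': 96, 'a': 30, 'z': 47, 'c': 47}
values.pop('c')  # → 47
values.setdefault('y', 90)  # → 96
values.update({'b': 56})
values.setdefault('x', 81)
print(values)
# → {'y': 96, 'a': 30, 'z': 47, 'b': 56, 'x': 81}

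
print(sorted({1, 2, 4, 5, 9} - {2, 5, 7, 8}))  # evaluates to [1, 4, 9]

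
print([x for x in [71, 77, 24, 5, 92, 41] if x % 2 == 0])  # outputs [24, 92]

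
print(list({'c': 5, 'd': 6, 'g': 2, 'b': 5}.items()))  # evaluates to [('c', 5), ('d', 6), ('g', 2), ('b', 5)]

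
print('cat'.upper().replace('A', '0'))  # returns C0T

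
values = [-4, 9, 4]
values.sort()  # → [-4, 4, 9]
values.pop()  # 9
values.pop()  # 4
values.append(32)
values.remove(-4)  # [32]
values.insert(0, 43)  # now [43, 32]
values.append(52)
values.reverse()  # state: [52, 32, 43]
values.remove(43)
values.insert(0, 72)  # [72, 52, 32]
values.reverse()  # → [32, 52, 72]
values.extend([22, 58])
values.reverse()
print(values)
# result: [58, 22, 72, 52, 32]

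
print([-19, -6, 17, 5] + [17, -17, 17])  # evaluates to [-19, -6, 17, 5, 17, -17, 17]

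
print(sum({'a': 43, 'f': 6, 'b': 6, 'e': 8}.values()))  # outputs 63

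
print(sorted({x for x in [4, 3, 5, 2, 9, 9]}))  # [2, 3, 4, 5, 9]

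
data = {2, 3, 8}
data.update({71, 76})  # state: {2, 3, 8, 71, 76}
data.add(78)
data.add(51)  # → {2, 3, 8, 51, 71, 76, 78}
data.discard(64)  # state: {2, 3, 8, 51, 71, 76, 78}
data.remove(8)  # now {2, 3, 51, 71, 76, 78}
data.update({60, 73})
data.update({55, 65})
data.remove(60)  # {2, 3, 51, 55, 65, 71, 73, 76, 78}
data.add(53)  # {2, 3, 51, 53, 55, 65, 71, 73, 76, 78}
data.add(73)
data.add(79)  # {2, 3, 51, 53, 55, 65, 71, 73, 76, 78, 79}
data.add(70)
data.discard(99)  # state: {2, 3, 51, 53, 55, 65, 70, 71, 73, 76, 78, 79}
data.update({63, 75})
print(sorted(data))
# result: [2, 3, 51, 53, 55, 63, 65, 70, 71, 73, 75, 76, 78, 79]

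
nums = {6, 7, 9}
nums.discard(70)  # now {6, 7, 9}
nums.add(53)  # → {6, 7, 9, 53}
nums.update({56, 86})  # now {6, 7, 9, 53, 56, 86}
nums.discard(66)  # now {6, 7, 9, 53, 56, 86}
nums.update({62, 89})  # {6, 7, 9, 53, 56, 62, 86, 89}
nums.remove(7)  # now {6, 9, 53, 56, 62, 86, 89}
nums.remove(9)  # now {6, 53, 56, 62, 86, 89}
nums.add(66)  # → {6, 53, 56, 62, 66, 86, 89}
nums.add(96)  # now {6, 53, 56, 62, 66, 86, 89, 96}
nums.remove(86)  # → {6, 53, 56, 62, 66, 89, 96}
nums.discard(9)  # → {6, 53, 56, 62, 66, 89, 96}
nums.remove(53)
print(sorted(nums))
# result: [6, 56, 62, 66, 89, 96]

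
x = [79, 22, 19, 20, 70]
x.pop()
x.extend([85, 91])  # [79, 22, 19, 20, 85, 91]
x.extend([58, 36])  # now [79, 22, 19, 20, 85, 91, 58, 36]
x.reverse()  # [36, 58, 91, 85, 20, 19, 22, 79]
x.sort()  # [19, 20, 22, 36, 58, 79, 85, 91]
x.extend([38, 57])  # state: [19, 20, 22, 36, 58, 79, 85, 91, 38, 57]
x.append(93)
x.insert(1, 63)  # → [19, 63, 20, 22, 36, 58, 79, 85, 91, 38, 57, 93]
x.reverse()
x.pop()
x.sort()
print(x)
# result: [20, 22, 36, 38, 57, 58, 63, 79, 85, 91, 93]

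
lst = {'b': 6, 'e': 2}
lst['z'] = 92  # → {'b': 6, 'e': 2, 'z': 92}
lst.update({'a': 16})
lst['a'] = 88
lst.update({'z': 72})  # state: {'b': 6, 'e': 2, 'z': 72, 'a': 88}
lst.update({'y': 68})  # {'b': 6, 'e': 2, 'z': 72, 'a': 88, 'y': 68}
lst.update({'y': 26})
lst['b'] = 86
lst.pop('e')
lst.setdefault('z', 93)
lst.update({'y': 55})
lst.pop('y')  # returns 55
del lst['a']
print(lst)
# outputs {'b': 86, 'z': 72}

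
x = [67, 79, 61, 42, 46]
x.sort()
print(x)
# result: [42, 46, 61, 67, 79]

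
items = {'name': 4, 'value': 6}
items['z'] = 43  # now {'name': 4, 'value': 6, 'z': 43}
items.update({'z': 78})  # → {'name': 4, 'value': 6, 'z': 78}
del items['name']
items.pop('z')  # 78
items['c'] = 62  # {'value': 6, 'c': 62}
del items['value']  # {'c': 62}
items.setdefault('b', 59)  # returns 59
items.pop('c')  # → 62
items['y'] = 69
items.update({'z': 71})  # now {'b': 59, 'y': 69, 'z': 71}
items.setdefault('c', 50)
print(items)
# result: {'b': 59, 'y': 69, 'z': 71, 'c': 50}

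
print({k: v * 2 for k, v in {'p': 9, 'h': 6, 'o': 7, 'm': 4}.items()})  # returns {'p': 18, 'h': 12, 'o': 14, 'm': 8}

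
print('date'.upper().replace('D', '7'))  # 7ATE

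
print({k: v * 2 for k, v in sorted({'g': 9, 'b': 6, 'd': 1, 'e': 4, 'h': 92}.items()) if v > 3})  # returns {'b': 12, 'e': 8, 'g': 18, 'h': 184}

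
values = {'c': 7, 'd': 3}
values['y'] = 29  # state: {'c': 7, 'd': 3, 'y': 29}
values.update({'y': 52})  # {'c': 7, 'd': 3, 'y': 52}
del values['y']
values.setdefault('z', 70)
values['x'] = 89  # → {'c': 7, 'd': 3, 'z': 70, 'x': 89}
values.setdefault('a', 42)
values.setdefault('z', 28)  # 70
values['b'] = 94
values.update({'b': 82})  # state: {'c': 7, 'd': 3, 'z': 70, 'x': 89, 'a': 42, 'b': 82}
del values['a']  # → {'c': 7, 'd': 3, 'z': 70, 'x': 89, 'b': 82}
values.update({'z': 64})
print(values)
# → {'c': 7, 'd': 3, 'z': 64, 'x': 89, 'b': 82}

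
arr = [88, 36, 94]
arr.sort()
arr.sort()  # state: [36, 88, 94]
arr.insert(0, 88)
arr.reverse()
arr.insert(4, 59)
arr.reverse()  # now [59, 88, 36, 88, 94]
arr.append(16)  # [59, 88, 36, 88, 94, 16]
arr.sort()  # [16, 36, 59, 88, 88, 94]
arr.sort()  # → [16, 36, 59, 88, 88, 94]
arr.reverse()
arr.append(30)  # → [94, 88, 88, 59, 36, 16, 30]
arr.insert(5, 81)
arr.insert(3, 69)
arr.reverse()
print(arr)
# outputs [30, 16, 81, 36, 59, 69, 88, 88, 94]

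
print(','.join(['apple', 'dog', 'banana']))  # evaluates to apple,dog,banana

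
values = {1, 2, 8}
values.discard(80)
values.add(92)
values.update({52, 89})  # {1, 2, 8, 52, 89, 92}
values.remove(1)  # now {2, 8, 52, 89, 92}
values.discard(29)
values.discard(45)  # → {2, 8, 52, 89, 92}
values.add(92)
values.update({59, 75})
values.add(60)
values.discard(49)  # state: {2, 8, 52, 59, 60, 75, 89, 92}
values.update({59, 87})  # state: {2, 8, 52, 59, 60, 75, 87, 89, 92}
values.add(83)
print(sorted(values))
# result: [2, 8, 52, 59, 60, 75, 83, 87, 89, 92]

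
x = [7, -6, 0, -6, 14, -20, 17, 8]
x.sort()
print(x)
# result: [-20, -6, -6, 0, 7, 8, 14, 17]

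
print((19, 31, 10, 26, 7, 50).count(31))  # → 1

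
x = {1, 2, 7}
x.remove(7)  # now {1, 2}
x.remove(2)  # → {1}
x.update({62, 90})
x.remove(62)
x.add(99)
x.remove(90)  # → {1, 99}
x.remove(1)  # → {99}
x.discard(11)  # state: {99}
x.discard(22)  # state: {99}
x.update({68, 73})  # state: {68, 73, 99}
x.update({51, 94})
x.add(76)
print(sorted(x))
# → [51, 68, 73, 76, 94, 99]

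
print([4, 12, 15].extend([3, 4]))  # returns None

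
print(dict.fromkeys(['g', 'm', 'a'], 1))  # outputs {'g': 1, 'm': 1, 'a': 1}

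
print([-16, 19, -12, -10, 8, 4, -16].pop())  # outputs -16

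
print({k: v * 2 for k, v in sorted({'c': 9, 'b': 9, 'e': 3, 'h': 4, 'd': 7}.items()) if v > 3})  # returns {'b': 18, 'c': 18, 'd': 14, 'h': 8}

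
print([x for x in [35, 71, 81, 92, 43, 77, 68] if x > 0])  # [35, 71, 81, 92, 43, 77, 68]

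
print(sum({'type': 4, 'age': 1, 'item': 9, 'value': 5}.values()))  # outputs 19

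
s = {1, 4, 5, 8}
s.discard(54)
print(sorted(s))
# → [1, 4, 5, 8]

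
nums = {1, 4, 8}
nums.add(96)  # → {1, 4, 8, 96}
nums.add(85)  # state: {1, 4, 8, 85, 96}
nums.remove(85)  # {1, 4, 8, 96}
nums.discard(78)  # {1, 4, 8, 96}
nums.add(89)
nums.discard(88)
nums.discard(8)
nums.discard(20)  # {1, 4, 89, 96}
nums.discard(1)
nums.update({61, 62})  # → {4, 61, 62, 89, 96}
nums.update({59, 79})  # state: {4, 59, 61, 62, 79, 89, 96}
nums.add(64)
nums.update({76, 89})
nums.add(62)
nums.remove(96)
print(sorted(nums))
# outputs [4, 59, 61, 62, 64, 76, 79, 89]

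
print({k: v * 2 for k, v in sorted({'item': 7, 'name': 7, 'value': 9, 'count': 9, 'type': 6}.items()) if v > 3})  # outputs {'count': 18, 'item': 14, 'name': 14, 'type': 12, 'value': 18}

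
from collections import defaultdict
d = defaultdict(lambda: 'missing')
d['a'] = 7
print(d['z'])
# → missing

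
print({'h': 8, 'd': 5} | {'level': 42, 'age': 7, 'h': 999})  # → {'h': 999, 'd': 5, 'level': 42, 'age': 7}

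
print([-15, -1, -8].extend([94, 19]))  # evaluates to None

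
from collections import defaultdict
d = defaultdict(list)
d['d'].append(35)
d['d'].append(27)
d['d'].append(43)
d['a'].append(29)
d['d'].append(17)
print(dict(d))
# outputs {'d': [35, 27, 43, 17], 'a': [29]}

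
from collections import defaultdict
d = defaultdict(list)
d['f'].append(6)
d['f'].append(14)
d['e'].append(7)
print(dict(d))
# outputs {'f': [6, 14], 'e': [7]}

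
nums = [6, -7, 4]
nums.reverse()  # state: [4, -7, 6]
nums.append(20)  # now [4, -7, 6, 20]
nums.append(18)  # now [4, -7, 6, 20, 18]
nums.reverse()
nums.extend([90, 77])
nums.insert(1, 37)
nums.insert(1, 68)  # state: [18, 68, 37, 20, 6, -7, 4, 90, 77]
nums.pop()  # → 77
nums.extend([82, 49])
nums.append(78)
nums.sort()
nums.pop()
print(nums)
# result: [-7, 4, 6, 18, 20, 37, 49, 68, 78, 82]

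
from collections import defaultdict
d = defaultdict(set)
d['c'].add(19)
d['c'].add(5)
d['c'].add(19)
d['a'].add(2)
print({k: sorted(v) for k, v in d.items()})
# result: {'c': [5, 19], 'a': [2]}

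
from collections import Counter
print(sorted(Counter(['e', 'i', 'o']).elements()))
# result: ['e', 'i', 'o']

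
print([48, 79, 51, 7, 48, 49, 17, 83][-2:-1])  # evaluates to [17]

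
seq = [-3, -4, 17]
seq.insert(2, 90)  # [-3, -4, 90, 17]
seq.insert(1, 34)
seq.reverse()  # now [17, 90, -4, 34, -3]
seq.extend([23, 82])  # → [17, 90, -4, 34, -3, 23, 82]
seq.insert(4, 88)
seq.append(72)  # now [17, 90, -4, 34, 88, -3, 23, 82, 72]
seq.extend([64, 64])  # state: [17, 90, -4, 34, 88, -3, 23, 82, 72, 64, 64]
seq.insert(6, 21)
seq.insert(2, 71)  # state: [17, 90, 71, -4, 34, 88, -3, 21, 23, 82, 72, 64, 64]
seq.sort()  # [-4, -3, 17, 21, 23, 34, 64, 64, 71, 72, 82, 88, 90]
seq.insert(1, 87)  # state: [-4, 87, -3, 17, 21, 23, 34, 64, 64, 71, 72, 82, 88, 90]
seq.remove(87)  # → [-4, -3, 17, 21, 23, 34, 64, 64, 71, 72, 82, 88, 90]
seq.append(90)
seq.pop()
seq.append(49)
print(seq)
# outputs [-4, -3, 17, 21, 23, 34, 64, 64, 71, 72, 82, 88, 90, 49]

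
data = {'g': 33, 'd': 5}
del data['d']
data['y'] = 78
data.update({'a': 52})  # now {'g': 33, 'y': 78, 'a': 52}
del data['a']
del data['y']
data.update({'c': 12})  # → {'g': 33, 'c': 12}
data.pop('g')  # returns 33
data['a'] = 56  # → {'c': 12, 'a': 56}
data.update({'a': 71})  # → {'c': 12, 'a': 71}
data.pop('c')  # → 12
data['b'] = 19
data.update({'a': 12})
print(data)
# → {'a': 12, 'b': 19}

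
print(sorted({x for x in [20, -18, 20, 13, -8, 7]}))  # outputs [-18, -8, 7, 13, 20]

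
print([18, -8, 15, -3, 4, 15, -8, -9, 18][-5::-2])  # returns [4, 15, 18]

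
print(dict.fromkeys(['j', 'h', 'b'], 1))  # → {'j': 1, 'h': 1, 'b': 1}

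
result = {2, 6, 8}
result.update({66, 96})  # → {2, 6, 8, 66, 96}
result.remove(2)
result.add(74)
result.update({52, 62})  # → {6, 8, 52, 62, 66, 74, 96}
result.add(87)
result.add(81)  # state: {6, 8, 52, 62, 66, 74, 81, 87, 96}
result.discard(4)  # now {6, 8, 52, 62, 66, 74, 81, 87, 96}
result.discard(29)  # {6, 8, 52, 62, 66, 74, 81, 87, 96}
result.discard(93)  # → {6, 8, 52, 62, 66, 74, 81, 87, 96}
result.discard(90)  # {6, 8, 52, 62, 66, 74, 81, 87, 96}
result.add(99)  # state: {6, 8, 52, 62, 66, 74, 81, 87, 96, 99}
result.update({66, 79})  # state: {6, 8, 52, 62, 66, 74, 79, 81, 87, 96, 99}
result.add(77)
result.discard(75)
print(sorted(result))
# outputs [6, 8, 52, 62, 66, 74, 77, 79, 81, 87, 96, 99]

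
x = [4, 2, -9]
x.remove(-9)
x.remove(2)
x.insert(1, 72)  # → [4, 72]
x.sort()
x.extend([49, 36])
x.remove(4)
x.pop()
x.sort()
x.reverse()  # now [72, 49]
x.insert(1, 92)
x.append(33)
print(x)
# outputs [72, 92, 49, 33]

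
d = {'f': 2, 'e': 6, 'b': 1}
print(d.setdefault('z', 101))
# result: 101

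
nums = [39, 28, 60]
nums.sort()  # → [28, 39, 60]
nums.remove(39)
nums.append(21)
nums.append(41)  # [28, 60, 21, 41]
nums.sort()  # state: [21, 28, 41, 60]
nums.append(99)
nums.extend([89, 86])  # [21, 28, 41, 60, 99, 89, 86]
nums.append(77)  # [21, 28, 41, 60, 99, 89, 86, 77]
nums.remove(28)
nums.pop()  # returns 77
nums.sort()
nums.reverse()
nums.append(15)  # [99, 89, 86, 60, 41, 21, 15]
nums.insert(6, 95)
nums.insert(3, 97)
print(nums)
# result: [99, 89, 86, 97, 60, 41, 21, 95, 15]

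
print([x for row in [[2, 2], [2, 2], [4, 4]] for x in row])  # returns [2, 2, 2, 2, 4, 4]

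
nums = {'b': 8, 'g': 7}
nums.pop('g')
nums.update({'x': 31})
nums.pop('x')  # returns 31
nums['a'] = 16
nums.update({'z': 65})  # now {'b': 8, 'a': 16, 'z': 65}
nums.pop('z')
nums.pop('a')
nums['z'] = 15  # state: {'b': 8, 'z': 15}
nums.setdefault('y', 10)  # 10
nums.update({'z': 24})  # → {'b': 8, 'z': 24, 'y': 10}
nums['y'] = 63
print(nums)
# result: {'b': 8, 'z': 24, 'y': 63}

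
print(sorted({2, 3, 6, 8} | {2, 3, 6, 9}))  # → [2, 3, 6, 8, 9]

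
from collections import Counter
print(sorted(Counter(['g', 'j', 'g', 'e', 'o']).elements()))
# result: ['e', 'g', 'g', 'j', 'o']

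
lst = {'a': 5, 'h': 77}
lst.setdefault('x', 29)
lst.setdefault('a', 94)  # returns 5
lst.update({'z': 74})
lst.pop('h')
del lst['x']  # {'a': 5, 'z': 74}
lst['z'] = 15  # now {'a': 5, 'z': 15}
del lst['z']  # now {'a': 5}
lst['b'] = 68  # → {'a': 5, 'b': 68}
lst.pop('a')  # 5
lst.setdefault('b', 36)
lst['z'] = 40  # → {'b': 68, 'z': 40}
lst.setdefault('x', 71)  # 71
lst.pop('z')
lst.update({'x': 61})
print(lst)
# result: {'b': 68, 'x': 61}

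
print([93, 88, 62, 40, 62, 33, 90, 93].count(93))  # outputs 2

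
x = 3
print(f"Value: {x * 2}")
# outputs Value: 6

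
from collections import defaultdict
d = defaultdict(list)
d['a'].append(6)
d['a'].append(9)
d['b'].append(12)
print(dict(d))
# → {'a': [6, 9], 'b': [12]}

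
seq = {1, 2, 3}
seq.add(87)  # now {1, 2, 3, 87}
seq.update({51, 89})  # {1, 2, 3, 51, 87, 89}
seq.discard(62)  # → {1, 2, 3, 51, 87, 89}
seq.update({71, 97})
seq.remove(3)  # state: {1, 2, 51, 71, 87, 89, 97}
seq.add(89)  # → {1, 2, 51, 71, 87, 89, 97}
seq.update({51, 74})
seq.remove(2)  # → {1, 51, 71, 74, 87, 89, 97}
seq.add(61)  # {1, 51, 61, 71, 74, 87, 89, 97}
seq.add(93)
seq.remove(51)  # {1, 61, 71, 74, 87, 89, 93, 97}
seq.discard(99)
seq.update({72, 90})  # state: {1, 61, 71, 72, 74, 87, 89, 90, 93, 97}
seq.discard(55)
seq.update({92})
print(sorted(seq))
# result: [1, 61, 71, 72, 74, 87, 89, 90, 92, 93, 97]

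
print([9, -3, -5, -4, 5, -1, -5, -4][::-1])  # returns [-4, -5, -1, 5, -4, -5, -3, 9]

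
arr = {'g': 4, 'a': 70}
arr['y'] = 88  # {'g': 4, 'a': 70, 'y': 88}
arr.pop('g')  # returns 4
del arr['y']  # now {'a': 70}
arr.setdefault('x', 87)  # 87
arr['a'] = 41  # {'a': 41, 'x': 87}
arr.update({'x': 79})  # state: {'a': 41, 'x': 79}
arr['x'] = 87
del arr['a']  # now {'x': 87}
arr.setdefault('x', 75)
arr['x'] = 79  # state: {'x': 79}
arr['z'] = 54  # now {'x': 79, 'z': 54}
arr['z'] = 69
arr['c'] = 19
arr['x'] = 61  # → {'x': 61, 'z': 69, 'c': 19}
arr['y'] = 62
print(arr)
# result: {'x': 61, 'z': 69, 'c': 19, 'y': 62}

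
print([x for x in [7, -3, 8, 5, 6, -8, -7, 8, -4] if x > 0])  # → [7, 8, 5, 6, 8]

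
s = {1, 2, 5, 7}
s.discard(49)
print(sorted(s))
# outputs [1, 2, 5, 7]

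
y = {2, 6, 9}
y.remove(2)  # {6, 9}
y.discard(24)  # {6, 9}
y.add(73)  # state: {6, 9, 73}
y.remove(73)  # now {6, 9}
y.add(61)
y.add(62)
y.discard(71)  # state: {6, 9, 61, 62}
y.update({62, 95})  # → {6, 9, 61, 62, 95}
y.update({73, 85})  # {6, 9, 61, 62, 73, 85, 95}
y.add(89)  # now {6, 9, 61, 62, 73, 85, 89, 95}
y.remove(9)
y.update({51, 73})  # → {6, 51, 61, 62, 73, 85, 89, 95}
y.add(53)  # {6, 51, 53, 61, 62, 73, 85, 89, 95}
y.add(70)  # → {6, 51, 53, 61, 62, 70, 73, 85, 89, 95}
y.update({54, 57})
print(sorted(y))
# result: [6, 51, 53, 54, 57, 61, 62, 70, 73, 85, 89, 95]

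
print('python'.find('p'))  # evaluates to 0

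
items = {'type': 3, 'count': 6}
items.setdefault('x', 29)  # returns 29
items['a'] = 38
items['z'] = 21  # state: {'type': 3, 'count': 6, 'x': 29, 'a': 38, 'z': 21}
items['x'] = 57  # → {'type': 3, 'count': 6, 'x': 57, 'a': 38, 'z': 21}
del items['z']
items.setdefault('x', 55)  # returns 57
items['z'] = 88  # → {'type': 3, 'count': 6, 'x': 57, 'a': 38, 'z': 88}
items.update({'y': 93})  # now {'type': 3, 'count': 6, 'x': 57, 'a': 38, 'z': 88, 'y': 93}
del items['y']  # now {'type': 3, 'count': 6, 'x': 57, 'a': 38, 'z': 88}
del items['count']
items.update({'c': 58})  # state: {'type': 3, 'x': 57, 'a': 38, 'z': 88, 'c': 58}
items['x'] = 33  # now {'type': 3, 'x': 33, 'a': 38, 'z': 88, 'c': 58}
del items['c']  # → {'type': 3, 'x': 33, 'a': 38, 'z': 88}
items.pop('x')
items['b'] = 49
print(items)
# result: {'type': 3, 'a': 38, 'z': 88, 'b': 49}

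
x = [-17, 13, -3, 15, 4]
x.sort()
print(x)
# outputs [-17, -3, 4, 13, 15]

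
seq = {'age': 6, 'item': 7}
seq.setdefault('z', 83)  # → 83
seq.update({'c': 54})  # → {'age': 6, 'item': 7, 'z': 83, 'c': 54}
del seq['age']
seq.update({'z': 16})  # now {'item': 7, 'z': 16, 'c': 54}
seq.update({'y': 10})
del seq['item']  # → {'z': 16, 'c': 54, 'y': 10}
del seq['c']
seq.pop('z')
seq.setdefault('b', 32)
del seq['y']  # {'b': 32}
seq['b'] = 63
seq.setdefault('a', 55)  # 55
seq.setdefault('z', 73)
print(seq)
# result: {'b': 63, 'a': 55, 'z': 73}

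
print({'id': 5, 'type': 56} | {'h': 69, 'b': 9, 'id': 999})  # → {'id': 999, 'type': 56, 'h': 69, 'b': 9}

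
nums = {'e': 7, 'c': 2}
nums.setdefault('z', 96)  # 96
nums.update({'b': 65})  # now {'e': 7, 'c': 2, 'z': 96, 'b': 65}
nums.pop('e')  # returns 7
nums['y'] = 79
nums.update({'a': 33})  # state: {'c': 2, 'z': 96, 'b': 65, 'y': 79, 'a': 33}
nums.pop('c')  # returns 2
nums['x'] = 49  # {'z': 96, 'b': 65, 'y': 79, 'a': 33, 'x': 49}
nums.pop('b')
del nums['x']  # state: {'z': 96, 'y': 79, 'a': 33}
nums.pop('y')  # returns 79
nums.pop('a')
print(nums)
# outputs {'z': 96}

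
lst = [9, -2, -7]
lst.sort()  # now [-7, -2, 9]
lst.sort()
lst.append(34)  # [-7, -2, 9, 34]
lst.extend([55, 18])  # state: [-7, -2, 9, 34, 55, 18]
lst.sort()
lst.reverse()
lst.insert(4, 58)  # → [55, 34, 18, 9, 58, -2, -7]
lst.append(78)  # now [55, 34, 18, 9, 58, -2, -7, 78]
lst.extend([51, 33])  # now [55, 34, 18, 9, 58, -2, -7, 78, 51, 33]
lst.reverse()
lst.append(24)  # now [33, 51, 78, -7, -2, 58, 9, 18, 34, 55, 24]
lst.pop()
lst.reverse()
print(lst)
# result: [55, 34, 18, 9, 58, -2, -7, 78, 51, 33]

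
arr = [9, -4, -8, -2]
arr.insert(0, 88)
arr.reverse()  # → [-2, -8, -4, 9, 88]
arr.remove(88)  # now [-2, -8, -4, 9]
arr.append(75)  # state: [-2, -8, -4, 9, 75]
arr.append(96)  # [-2, -8, -4, 9, 75, 96]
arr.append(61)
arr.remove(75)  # [-2, -8, -4, 9, 96, 61]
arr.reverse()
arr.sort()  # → [-8, -4, -2, 9, 61, 96]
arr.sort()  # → [-8, -4, -2, 9, 61, 96]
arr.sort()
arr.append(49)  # [-8, -4, -2, 9, 61, 96, 49]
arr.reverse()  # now [49, 96, 61, 9, -2, -4, -8]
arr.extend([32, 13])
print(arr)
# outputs [49, 96, 61, 9, -2, -4, -8, 32, 13]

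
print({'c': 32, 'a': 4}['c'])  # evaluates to 32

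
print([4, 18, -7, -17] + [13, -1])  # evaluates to [4, 18, -7, -17, 13, -1]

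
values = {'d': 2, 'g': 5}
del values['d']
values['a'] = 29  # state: {'g': 5, 'a': 29}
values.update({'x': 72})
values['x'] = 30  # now {'g': 5, 'a': 29, 'x': 30}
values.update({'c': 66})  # {'g': 5, 'a': 29, 'x': 30, 'c': 66}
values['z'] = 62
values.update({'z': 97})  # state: {'g': 5, 'a': 29, 'x': 30, 'c': 66, 'z': 97}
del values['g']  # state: {'a': 29, 'x': 30, 'c': 66, 'z': 97}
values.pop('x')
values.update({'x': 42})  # {'a': 29, 'c': 66, 'z': 97, 'x': 42}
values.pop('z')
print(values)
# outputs {'a': 29, 'c': 66, 'x': 42}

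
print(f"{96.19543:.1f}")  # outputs 96.2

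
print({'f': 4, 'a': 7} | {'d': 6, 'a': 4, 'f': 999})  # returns {'f': 999, 'a': 4, 'd': 6}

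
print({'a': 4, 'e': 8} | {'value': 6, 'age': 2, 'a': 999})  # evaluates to {'a': 999, 'e': 8, 'value': 6, 'age': 2}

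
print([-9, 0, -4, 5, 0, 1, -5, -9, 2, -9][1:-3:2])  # [0, 5, 1]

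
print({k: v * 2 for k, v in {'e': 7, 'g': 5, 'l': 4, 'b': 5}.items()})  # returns {'e': 14, 'g': 10, 'l': 8, 'b': 10}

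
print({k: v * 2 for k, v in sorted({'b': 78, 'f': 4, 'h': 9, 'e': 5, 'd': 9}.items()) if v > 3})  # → {'b': 156, 'd': 18, 'e': 10, 'f': 8, 'h': 18}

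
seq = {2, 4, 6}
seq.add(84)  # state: {2, 4, 6, 84}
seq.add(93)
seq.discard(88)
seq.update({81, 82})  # {2, 4, 6, 81, 82, 84, 93}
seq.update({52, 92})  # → {2, 4, 6, 52, 81, 82, 84, 92, 93}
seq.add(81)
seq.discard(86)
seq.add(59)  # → {2, 4, 6, 52, 59, 81, 82, 84, 92, 93}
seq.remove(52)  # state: {2, 4, 6, 59, 81, 82, 84, 92, 93}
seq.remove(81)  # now {2, 4, 6, 59, 82, 84, 92, 93}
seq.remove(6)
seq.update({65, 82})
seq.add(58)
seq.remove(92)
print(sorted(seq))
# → [2, 4, 58, 59, 65, 82, 84, 93]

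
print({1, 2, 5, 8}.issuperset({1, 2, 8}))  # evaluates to True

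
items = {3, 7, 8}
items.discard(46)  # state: {3, 7, 8}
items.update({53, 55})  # {3, 7, 8, 53, 55}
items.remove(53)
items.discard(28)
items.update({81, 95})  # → {3, 7, 8, 55, 81, 95}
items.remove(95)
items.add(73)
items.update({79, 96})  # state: {3, 7, 8, 55, 73, 79, 81, 96}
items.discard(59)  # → {3, 7, 8, 55, 73, 79, 81, 96}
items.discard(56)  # {3, 7, 8, 55, 73, 79, 81, 96}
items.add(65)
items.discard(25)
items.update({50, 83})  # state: {3, 7, 8, 50, 55, 65, 73, 79, 81, 83, 96}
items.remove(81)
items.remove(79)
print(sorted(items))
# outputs [3, 7, 8, 50, 55, 65, 73, 83, 96]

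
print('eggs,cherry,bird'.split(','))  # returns ['eggs', 'cherry', 'bird']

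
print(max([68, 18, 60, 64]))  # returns 68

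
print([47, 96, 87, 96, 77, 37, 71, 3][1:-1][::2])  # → [96, 96, 37]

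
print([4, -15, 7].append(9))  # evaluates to None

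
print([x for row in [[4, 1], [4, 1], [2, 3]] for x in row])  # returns [4, 1, 4, 1, 2, 3]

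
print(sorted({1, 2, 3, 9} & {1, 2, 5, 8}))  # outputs [1, 2]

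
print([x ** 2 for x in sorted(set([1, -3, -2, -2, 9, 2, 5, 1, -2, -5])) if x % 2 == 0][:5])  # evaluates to [4, 4]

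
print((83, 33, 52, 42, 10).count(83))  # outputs 1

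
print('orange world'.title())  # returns Orange World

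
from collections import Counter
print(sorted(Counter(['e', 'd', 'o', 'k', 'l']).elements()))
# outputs ['d', 'e', 'k', 'l', 'o']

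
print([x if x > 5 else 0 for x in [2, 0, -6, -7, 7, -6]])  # [0, 0, 0, 0, 7, 0]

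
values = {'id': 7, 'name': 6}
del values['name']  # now {'id': 7}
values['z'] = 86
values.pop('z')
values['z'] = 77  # {'id': 7, 'z': 77}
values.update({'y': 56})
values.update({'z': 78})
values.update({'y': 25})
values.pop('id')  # 7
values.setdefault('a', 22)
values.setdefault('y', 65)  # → 25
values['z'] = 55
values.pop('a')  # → 22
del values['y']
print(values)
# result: {'z': 55}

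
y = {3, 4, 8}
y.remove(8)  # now {3, 4}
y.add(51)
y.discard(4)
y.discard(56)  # {3, 51}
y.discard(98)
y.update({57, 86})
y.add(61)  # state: {3, 51, 57, 61, 86}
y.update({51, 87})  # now {3, 51, 57, 61, 86, 87}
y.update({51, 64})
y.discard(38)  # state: {3, 51, 57, 61, 64, 86, 87}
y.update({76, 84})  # {3, 51, 57, 61, 64, 76, 84, 86, 87}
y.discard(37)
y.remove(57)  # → {3, 51, 61, 64, 76, 84, 86, 87}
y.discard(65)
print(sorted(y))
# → [3, 51, 61, 64, 76, 84, 86, 87]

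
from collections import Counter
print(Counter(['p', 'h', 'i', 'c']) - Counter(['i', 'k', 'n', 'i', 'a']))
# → Counter({'p': 1, 'h': 1, 'c': 1})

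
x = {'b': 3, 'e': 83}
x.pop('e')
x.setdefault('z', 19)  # 19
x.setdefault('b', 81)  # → 3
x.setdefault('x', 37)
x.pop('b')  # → 3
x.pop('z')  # 19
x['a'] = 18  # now {'x': 37, 'a': 18}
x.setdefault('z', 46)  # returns 46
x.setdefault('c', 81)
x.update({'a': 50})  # {'x': 37, 'a': 50, 'z': 46, 'c': 81}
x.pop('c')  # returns 81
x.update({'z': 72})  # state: {'x': 37, 'a': 50, 'z': 72}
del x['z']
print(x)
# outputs {'x': 37, 'a': 50}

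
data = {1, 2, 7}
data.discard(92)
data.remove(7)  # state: {1, 2}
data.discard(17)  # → {1, 2}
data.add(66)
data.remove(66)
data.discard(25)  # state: {1, 2}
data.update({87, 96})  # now {1, 2, 87, 96}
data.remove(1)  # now {2, 87, 96}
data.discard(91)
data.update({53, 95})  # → {2, 53, 87, 95, 96}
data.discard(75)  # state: {2, 53, 87, 95, 96}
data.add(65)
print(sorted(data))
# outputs [2, 53, 65, 87, 95, 96]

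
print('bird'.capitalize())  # Bird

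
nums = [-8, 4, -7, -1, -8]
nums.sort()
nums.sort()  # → [-8, -8, -7, -1, 4]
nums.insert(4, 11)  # [-8, -8, -7, -1, 11, 4]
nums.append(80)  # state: [-8, -8, -7, -1, 11, 4, 80]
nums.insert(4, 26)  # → [-8, -8, -7, -1, 26, 11, 4, 80]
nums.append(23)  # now [-8, -8, -7, -1, 26, 11, 4, 80, 23]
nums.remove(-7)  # [-8, -8, -1, 26, 11, 4, 80, 23]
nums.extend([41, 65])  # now [-8, -8, -1, 26, 11, 4, 80, 23, 41, 65]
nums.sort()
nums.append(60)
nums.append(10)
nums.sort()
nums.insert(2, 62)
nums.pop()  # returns 80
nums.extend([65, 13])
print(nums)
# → [-8, -8, 62, -1, 4, 10, 11, 23, 26, 41, 60, 65, 65, 13]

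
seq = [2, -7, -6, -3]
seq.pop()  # -3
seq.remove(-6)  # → [2, -7]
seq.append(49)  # [2, -7, 49]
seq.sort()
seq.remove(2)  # [-7, 49]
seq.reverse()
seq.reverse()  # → [-7, 49]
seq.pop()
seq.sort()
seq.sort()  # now [-7]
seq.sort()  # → [-7]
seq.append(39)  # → [-7, 39]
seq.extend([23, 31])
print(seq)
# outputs [-7, 39, 23, 31]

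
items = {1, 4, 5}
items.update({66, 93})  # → {1, 4, 5, 66, 93}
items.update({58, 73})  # {1, 4, 5, 58, 66, 73, 93}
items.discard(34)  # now {1, 4, 5, 58, 66, 73, 93}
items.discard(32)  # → {1, 4, 5, 58, 66, 73, 93}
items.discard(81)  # {1, 4, 5, 58, 66, 73, 93}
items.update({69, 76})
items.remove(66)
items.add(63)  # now {1, 4, 5, 58, 63, 69, 73, 76, 93}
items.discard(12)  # {1, 4, 5, 58, 63, 69, 73, 76, 93}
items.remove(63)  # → {1, 4, 5, 58, 69, 73, 76, 93}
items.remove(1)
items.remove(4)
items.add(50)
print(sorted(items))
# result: [5, 50, 58, 69, 73, 76, 93]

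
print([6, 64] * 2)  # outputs [6, 64, 6, 64]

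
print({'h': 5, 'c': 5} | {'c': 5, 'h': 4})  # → {'h': 4, 'c': 5}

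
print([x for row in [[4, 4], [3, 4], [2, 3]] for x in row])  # [4, 4, 3, 4, 2, 3]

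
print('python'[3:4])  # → h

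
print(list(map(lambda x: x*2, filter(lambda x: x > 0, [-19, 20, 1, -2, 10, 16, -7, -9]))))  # [40, 2, 20, 32]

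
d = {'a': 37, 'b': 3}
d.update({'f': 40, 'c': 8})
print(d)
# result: {'a': 37, 'b': 3, 'f': 40, 'c': 8}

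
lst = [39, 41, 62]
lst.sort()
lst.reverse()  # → [62, 41, 39]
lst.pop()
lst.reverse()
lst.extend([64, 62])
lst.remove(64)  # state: [41, 62, 62]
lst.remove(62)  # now [41, 62]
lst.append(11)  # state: [41, 62, 11]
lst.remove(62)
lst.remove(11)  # [41]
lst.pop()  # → 41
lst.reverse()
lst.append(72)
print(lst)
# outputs [72]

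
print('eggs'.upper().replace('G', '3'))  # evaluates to E33S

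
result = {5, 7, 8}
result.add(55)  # {5, 7, 8, 55}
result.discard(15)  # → {5, 7, 8, 55}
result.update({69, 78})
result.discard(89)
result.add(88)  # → {5, 7, 8, 55, 69, 78, 88}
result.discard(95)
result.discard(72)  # {5, 7, 8, 55, 69, 78, 88}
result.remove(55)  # {5, 7, 8, 69, 78, 88}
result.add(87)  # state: {5, 7, 8, 69, 78, 87, 88}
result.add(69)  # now {5, 7, 8, 69, 78, 87, 88}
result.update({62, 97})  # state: {5, 7, 8, 62, 69, 78, 87, 88, 97}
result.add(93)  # {5, 7, 8, 62, 69, 78, 87, 88, 93, 97}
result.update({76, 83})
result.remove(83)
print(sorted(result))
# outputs [5, 7, 8, 62, 69, 76, 78, 87, 88, 93, 97]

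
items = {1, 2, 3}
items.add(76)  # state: {1, 2, 3, 76}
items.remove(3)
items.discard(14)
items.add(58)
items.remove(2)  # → {1, 58, 76}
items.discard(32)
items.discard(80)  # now {1, 58, 76}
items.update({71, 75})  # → {1, 58, 71, 75, 76}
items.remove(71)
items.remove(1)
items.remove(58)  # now {75, 76}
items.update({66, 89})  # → {66, 75, 76, 89}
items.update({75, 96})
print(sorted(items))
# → [66, 75, 76, 89, 96]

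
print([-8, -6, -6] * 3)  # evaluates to [-8, -6, -6, -8, -6, -6, -8, -6, -6]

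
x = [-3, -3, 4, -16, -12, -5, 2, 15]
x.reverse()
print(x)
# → [15, 2, -5, -12, -16, 4, -3, -3]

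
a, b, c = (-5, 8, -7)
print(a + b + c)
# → -4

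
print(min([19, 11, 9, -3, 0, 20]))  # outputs -3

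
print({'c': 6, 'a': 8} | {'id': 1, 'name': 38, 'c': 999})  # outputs {'c': 999, 'a': 8, 'id': 1, 'name': 38}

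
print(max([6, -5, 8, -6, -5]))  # 8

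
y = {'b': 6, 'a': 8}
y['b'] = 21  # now {'b': 21, 'a': 8}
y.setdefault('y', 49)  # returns 49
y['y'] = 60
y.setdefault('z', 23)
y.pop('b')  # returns 21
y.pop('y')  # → 60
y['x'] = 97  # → {'a': 8, 'z': 23, 'x': 97}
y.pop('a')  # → 8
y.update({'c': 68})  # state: {'z': 23, 'x': 97, 'c': 68}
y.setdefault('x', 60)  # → 97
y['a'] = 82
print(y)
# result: {'z': 23, 'x': 97, 'c': 68, 'a': 82}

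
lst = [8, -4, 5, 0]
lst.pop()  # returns 0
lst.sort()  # [-4, 5, 8]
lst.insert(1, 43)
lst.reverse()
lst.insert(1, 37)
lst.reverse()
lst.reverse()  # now [8, 37, 5, 43, -4]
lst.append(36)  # [8, 37, 5, 43, -4, 36]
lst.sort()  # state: [-4, 5, 8, 36, 37, 43]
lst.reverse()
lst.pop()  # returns -4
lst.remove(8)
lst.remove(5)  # [43, 37, 36]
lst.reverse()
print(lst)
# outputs [36, 37, 43]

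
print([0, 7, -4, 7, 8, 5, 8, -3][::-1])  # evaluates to [-3, 8, 5, 8, 7, -4, 7, 0]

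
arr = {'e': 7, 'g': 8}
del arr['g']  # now {'e': 7}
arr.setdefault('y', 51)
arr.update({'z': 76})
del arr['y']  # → {'e': 7, 'z': 76}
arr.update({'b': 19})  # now {'e': 7, 'z': 76, 'b': 19}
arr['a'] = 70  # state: {'e': 7, 'z': 76, 'b': 19, 'a': 70}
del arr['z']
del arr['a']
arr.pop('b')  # 19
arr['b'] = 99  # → {'e': 7, 'b': 99}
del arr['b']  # {'e': 7}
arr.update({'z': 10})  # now {'e': 7, 'z': 10}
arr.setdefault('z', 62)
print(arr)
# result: {'e': 7, 'z': 10}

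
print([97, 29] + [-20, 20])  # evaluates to [97, 29, -20, 20]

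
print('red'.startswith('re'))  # True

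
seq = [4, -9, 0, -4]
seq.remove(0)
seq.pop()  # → -4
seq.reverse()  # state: [-9, 4]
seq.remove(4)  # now [-9]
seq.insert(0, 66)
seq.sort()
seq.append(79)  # [-9, 66, 79]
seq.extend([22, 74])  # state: [-9, 66, 79, 22, 74]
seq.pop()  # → 74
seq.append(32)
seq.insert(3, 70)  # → [-9, 66, 79, 70, 22, 32]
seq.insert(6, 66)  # [-9, 66, 79, 70, 22, 32, 66]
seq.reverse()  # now [66, 32, 22, 70, 79, 66, -9]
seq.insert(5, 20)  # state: [66, 32, 22, 70, 79, 20, 66, -9]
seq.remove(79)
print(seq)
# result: [66, 32, 22, 70, 20, 66, -9]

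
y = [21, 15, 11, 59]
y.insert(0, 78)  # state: [78, 21, 15, 11, 59]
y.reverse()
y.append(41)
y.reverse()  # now [41, 78, 21, 15, 11, 59]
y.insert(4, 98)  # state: [41, 78, 21, 15, 98, 11, 59]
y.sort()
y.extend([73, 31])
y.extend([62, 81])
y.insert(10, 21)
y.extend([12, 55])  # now [11, 15, 21, 41, 59, 78, 98, 73, 31, 62, 21, 81, 12, 55]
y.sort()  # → [11, 12, 15, 21, 21, 31, 41, 55, 59, 62, 73, 78, 81, 98]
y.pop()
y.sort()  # [11, 12, 15, 21, 21, 31, 41, 55, 59, 62, 73, 78, 81]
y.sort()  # [11, 12, 15, 21, 21, 31, 41, 55, 59, 62, 73, 78, 81]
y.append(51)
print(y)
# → [11, 12, 15, 21, 21, 31, 41, 55, 59, 62, 73, 78, 81, 51]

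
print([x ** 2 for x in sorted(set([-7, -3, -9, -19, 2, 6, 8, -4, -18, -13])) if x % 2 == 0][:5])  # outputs [324, 16, 4, 36, 64]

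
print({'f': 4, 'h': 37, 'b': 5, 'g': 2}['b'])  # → 5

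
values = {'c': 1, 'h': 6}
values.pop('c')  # 1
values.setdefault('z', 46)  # 46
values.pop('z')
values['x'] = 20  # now {'h': 6, 'x': 20}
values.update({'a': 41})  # {'h': 6, 'x': 20, 'a': 41}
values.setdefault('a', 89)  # 41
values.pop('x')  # 20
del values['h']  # {'a': 41}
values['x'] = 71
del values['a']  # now {'x': 71}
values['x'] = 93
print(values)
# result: {'x': 93}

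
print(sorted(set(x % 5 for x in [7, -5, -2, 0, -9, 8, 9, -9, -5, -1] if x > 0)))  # [2, 3, 4]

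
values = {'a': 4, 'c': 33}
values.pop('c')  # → 33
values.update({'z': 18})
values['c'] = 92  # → {'a': 4, 'z': 18, 'c': 92}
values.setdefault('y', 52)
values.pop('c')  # 92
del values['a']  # {'z': 18, 'y': 52}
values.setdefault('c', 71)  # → 71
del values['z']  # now {'y': 52, 'c': 71}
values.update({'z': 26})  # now {'y': 52, 'c': 71, 'z': 26}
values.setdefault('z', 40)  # 26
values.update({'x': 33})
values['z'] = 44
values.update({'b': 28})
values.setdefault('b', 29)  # 28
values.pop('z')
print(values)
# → {'y': 52, 'c': 71, 'x': 33, 'b': 28}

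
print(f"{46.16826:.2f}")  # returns 46.17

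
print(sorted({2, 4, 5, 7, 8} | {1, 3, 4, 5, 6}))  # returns [1, 2, 3, 4, 5, 6, 7, 8]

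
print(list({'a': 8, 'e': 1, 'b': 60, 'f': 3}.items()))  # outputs [('a', 8), ('e', 1), ('b', 60), ('f', 3)]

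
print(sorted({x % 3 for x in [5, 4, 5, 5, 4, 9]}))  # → [0, 1, 2]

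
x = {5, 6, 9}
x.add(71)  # {5, 6, 9, 71}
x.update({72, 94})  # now {5, 6, 9, 71, 72, 94}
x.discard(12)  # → {5, 6, 9, 71, 72, 94}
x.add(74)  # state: {5, 6, 9, 71, 72, 74, 94}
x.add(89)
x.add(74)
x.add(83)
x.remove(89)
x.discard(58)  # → {5, 6, 9, 71, 72, 74, 83, 94}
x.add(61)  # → {5, 6, 9, 61, 71, 72, 74, 83, 94}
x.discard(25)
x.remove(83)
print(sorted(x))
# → [5, 6, 9, 61, 71, 72, 74, 94]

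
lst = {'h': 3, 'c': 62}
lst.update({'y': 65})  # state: {'h': 3, 'c': 62, 'y': 65}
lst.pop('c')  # 62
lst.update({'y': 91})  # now {'h': 3, 'y': 91}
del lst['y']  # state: {'h': 3}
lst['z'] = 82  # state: {'h': 3, 'z': 82}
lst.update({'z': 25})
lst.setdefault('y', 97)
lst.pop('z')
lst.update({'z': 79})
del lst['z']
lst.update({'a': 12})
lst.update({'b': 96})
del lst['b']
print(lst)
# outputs {'h': 3, 'y': 97, 'a': 12}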